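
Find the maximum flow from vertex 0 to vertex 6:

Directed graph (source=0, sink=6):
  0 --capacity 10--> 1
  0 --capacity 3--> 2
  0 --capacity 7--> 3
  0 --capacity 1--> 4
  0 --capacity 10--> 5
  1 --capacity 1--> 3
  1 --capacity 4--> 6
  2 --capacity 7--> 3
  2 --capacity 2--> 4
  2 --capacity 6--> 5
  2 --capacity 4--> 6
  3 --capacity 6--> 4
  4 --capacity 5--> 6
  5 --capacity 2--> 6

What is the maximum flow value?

Computing max flow:
  Flow on (0->1): 4/10
  Flow on (0->2): 3/3
  Flow on (0->3): 5/7
  Flow on (0->5): 2/10
  Flow on (1->6): 4/4
  Flow on (2->6): 3/4
  Flow on (3->4): 5/6
  Flow on (4->6): 5/5
  Flow on (5->6): 2/2
Maximum flow = 14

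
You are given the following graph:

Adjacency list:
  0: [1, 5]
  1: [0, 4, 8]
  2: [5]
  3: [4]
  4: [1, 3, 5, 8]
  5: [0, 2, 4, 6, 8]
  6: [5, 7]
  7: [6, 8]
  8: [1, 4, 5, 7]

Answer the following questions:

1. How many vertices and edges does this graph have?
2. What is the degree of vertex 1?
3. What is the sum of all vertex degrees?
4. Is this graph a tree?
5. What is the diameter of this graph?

Count: 9 vertices, 12 edges.
Vertex 1 has neighbors [0, 4, 8], degree = 3.
Handshaking lemma: 2 * 12 = 24.
A tree on 9 vertices has 8 edges. This graph has 12 edges (4 extra). Not a tree.
Diameter (longest shortest path) = 3.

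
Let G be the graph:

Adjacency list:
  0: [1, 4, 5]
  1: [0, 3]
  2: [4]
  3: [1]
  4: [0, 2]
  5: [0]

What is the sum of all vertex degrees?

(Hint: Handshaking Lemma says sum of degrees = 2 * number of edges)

Count edges: 5 edges.
By Handshaking Lemma: sum of degrees = 2 * 5 = 10.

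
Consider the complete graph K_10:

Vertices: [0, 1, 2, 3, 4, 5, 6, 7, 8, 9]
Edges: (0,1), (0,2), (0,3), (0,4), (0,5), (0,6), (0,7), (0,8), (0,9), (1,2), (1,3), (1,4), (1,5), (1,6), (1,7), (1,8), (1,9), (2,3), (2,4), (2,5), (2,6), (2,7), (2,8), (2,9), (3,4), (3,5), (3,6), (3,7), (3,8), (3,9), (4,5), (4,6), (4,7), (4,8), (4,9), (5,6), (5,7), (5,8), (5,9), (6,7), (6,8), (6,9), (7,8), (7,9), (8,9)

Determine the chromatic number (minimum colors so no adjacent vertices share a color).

In K_10, every vertex is adjacent to every other vertex.
Each vertex needs a unique color.
Chromatic number = 10.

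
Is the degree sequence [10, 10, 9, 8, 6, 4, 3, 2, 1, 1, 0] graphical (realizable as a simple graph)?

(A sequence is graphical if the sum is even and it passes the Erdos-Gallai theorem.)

Sum of degrees = 54. Sum is even but fails Erdos-Gallai. The sequence is NOT graphical.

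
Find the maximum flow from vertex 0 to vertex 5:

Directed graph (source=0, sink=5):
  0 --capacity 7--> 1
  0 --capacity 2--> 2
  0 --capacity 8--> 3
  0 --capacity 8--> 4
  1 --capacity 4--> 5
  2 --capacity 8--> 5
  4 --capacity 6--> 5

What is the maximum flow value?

Computing max flow:
  Flow on (0->1): 4/7
  Flow on (0->2): 2/2
  Flow on (0->4): 6/8
  Flow on (1->5): 4/4
  Flow on (2->5): 2/8
  Flow on (4->5): 6/6
Maximum flow = 12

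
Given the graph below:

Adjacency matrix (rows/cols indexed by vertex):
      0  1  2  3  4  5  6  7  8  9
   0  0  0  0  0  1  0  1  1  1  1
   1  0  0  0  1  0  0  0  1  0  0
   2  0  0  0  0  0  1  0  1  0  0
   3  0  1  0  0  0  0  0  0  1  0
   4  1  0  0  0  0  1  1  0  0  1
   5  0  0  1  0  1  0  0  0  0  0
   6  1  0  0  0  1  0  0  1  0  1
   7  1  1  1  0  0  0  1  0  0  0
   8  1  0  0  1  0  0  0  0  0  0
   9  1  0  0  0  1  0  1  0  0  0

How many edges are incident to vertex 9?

Vertex 9 has neighbors [0, 4, 6], so deg(9) = 3.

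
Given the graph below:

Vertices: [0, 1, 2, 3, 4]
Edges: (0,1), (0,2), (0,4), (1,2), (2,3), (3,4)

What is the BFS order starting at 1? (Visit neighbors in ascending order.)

BFS from vertex 1 (neighbors processed in ascending order):
Visit order: 1, 0, 2, 4, 3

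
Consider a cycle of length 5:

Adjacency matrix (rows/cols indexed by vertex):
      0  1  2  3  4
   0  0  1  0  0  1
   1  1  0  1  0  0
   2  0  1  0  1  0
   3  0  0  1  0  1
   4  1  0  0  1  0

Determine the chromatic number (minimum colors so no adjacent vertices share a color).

This is an odd cycle (C_5). Odd cycles are not bipartite (any 2-coloring forces two adjacent vertices to match), and 3 colors suffice.
Chromatic number = 3.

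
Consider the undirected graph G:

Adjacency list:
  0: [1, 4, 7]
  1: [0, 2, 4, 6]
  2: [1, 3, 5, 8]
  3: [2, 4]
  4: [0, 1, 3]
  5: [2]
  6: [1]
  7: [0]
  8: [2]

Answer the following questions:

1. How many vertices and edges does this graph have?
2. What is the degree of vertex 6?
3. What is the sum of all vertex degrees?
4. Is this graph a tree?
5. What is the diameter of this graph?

Count: 9 vertices, 10 edges.
Vertex 6 has neighbors [1], degree = 1.
Handshaking lemma: 2 * 10 = 20.
A tree on 9 vertices has 8 edges. This graph has 10 edges (2 extra). Not a tree.
Diameter (longest shortest path) = 4.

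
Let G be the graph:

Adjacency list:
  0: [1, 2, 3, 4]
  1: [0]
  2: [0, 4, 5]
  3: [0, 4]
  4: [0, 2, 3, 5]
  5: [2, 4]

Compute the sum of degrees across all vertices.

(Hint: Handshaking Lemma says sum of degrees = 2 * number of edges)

Count edges: 8 edges.
By Handshaking Lemma: sum of degrees = 2 * 8 = 16.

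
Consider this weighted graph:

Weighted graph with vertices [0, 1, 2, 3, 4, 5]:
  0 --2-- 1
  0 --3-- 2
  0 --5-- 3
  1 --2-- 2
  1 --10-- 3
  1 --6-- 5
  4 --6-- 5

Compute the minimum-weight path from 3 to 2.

Using Dijkstra's algorithm from vertex 3:
Shortest path: 3 -> 0 -> 2
Total weight: 5 + 3 = 8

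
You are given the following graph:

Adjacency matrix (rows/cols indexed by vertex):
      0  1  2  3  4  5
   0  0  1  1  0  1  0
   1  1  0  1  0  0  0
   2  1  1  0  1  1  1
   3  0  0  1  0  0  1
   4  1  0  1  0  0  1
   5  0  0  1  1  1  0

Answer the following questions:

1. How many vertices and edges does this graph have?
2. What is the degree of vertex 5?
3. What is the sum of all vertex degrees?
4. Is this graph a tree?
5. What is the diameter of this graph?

Count: 6 vertices, 9 edges.
Vertex 5 has neighbors [2, 3, 4], degree = 3.
Handshaking lemma: 2 * 9 = 18.
A tree on 6 vertices has 5 edges. This graph has 9 edges (4 extra). Not a tree.
Diameter (longest shortest path) = 2.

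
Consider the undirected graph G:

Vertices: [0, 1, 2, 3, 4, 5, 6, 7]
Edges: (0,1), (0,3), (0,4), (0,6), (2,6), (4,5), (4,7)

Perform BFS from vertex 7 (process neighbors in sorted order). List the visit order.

BFS from vertex 7 (neighbors processed in ascending order):
Visit order: 7, 4, 0, 5, 1, 3, 6, 2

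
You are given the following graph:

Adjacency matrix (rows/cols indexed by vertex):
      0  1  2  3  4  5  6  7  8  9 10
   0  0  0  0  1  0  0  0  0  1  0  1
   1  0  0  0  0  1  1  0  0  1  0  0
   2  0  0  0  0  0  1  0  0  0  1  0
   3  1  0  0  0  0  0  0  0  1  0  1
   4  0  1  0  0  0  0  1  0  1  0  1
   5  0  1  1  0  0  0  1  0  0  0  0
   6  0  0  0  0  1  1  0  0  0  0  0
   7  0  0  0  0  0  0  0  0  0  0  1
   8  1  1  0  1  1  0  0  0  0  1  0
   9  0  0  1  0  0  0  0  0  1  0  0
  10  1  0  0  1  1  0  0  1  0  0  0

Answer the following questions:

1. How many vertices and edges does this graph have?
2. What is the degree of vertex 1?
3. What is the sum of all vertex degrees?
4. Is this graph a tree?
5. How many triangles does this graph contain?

Count: 11 vertices, 16 edges.
Vertex 1 has neighbors [4, 5, 8], degree = 3.
Handshaking lemma: 2 * 16 = 32.
A tree on 11 vertices has 10 edges. This graph has 16 edges (6 extra). Not a tree.
Number of triangles = 3.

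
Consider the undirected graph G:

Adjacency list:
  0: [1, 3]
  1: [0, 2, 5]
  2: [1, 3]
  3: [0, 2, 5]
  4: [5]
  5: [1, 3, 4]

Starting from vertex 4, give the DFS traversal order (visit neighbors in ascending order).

DFS from vertex 4 (neighbors processed in ascending order):
Visit order: 4, 5, 1, 0, 3, 2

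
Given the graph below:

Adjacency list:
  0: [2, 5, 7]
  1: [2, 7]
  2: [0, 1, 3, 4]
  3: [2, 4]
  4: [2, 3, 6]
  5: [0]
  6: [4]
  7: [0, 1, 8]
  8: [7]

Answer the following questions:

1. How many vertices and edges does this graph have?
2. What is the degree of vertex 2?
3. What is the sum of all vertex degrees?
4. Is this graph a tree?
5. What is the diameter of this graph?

Count: 9 vertices, 10 edges.
Vertex 2 has neighbors [0, 1, 3, 4], degree = 4.
Handshaking lemma: 2 * 10 = 20.
A tree on 9 vertices has 8 edges. This graph has 10 edges (2 extra). Not a tree.
Diameter (longest shortest path) = 5.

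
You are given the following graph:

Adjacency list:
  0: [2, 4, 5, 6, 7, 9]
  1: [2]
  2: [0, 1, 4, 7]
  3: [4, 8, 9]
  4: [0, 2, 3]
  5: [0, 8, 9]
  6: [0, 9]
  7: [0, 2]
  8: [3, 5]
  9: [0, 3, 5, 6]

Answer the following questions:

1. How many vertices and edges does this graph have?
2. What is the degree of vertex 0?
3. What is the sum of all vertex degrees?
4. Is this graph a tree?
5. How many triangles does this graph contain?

Count: 10 vertices, 15 edges.
Vertex 0 has neighbors [2, 4, 5, 6, 7, 9], degree = 6.
Handshaking lemma: 2 * 15 = 30.
A tree on 10 vertices has 9 edges. This graph has 15 edges (6 extra). Not a tree.
Number of triangles = 4.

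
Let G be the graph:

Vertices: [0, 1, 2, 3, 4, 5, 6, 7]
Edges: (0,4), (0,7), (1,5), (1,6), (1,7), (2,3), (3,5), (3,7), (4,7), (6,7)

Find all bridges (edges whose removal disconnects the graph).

A bridge is an edge whose removal increases the number of connected components.
Bridges found: (2,3)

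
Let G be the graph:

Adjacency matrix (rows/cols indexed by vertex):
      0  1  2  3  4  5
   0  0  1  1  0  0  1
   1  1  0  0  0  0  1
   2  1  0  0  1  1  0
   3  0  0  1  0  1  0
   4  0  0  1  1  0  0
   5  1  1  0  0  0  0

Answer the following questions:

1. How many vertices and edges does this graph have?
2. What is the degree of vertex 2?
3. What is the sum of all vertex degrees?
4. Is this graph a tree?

Count: 6 vertices, 7 edges.
Vertex 2 has neighbors [0, 3, 4], degree = 3.
Handshaking lemma: 2 * 7 = 14.
A tree on 6 vertices has 5 edges. This graph has 7 edges (2 extra). Not a tree.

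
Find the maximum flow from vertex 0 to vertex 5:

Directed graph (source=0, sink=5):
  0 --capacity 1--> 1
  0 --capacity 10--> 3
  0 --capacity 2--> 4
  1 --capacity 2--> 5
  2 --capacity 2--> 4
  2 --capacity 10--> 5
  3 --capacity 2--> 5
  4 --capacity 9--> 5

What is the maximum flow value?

Computing max flow:
  Flow on (0->1): 1/1
  Flow on (0->3): 2/10
  Flow on (0->4): 2/2
  Flow on (1->5): 1/2
  Flow on (3->5): 2/2
  Flow on (4->5): 2/9
Maximum flow = 5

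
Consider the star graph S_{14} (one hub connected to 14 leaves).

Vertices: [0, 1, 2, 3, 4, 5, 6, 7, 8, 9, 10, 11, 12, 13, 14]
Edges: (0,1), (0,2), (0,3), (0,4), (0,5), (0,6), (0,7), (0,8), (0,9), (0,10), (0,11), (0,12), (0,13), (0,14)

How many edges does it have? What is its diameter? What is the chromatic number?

Star graph S_{14}: the hub connects to all 14 leaves.
Edges = 14.
Diameter = 2 (any leaf to hub is 1, leaf to leaf through hub is 2).
Star graphs are bipartite (hub vs leaves), so chromatic number = 2.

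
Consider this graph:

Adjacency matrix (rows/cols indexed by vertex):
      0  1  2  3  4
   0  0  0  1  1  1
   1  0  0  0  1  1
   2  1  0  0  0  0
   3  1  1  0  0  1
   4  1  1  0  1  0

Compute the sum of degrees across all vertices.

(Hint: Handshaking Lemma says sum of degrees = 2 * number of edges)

Count edges: 6 edges.
By Handshaking Lemma: sum of degrees = 2 * 6 = 12.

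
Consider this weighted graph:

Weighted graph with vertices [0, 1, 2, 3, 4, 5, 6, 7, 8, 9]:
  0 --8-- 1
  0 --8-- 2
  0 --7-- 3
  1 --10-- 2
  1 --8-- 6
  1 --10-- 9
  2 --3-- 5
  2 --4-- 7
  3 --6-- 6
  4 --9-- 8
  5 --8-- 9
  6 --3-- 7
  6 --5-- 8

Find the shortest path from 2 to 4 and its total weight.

Using Dijkstra's algorithm from vertex 2:
Shortest path: 2 -> 7 -> 6 -> 8 -> 4
Total weight: 4 + 3 + 5 + 9 = 21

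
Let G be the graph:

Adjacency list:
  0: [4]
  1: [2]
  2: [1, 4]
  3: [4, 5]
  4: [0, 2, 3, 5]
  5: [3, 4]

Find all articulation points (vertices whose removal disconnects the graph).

An articulation point is a vertex whose removal disconnects the graph.
Articulation points: [2, 4]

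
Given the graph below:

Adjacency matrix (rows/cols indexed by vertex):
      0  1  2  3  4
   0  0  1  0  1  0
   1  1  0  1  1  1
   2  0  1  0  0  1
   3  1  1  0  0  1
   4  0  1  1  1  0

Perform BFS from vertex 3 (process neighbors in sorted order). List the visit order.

BFS from vertex 3 (neighbors processed in ascending order):
Visit order: 3, 0, 1, 4, 2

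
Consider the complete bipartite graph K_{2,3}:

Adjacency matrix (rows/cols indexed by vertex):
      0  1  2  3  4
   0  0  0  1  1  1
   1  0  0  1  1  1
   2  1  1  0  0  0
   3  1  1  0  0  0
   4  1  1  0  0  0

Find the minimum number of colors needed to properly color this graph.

K_{2,3} is bipartite: vertices split into two independent sets of size 2 and 3.
Color one set 0, the other 1. No adjacent vertices share a color.
Chromatic number = 2.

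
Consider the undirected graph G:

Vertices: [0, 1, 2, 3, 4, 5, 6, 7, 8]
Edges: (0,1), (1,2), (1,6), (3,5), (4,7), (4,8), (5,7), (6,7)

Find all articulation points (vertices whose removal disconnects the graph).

An articulation point is a vertex whose removal disconnects the graph.
Articulation points: [1, 4, 5, 6, 7]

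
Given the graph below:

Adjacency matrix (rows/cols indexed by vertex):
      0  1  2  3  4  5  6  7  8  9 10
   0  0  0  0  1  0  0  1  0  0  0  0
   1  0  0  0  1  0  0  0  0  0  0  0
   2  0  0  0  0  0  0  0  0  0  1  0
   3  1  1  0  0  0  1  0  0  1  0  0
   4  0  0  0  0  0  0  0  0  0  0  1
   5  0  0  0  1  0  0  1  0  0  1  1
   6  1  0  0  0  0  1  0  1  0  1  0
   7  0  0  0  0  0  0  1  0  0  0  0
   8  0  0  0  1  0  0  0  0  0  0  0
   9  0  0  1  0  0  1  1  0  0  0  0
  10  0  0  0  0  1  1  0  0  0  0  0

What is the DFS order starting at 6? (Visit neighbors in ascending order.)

DFS from vertex 6 (neighbors processed in ascending order):
Visit order: 6, 0, 3, 1, 5, 9, 2, 10, 4, 8, 7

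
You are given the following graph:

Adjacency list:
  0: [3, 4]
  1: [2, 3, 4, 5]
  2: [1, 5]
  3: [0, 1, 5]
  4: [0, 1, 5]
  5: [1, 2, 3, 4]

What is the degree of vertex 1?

Vertex 1 has neighbors [2, 3, 4, 5], so deg(1) = 4.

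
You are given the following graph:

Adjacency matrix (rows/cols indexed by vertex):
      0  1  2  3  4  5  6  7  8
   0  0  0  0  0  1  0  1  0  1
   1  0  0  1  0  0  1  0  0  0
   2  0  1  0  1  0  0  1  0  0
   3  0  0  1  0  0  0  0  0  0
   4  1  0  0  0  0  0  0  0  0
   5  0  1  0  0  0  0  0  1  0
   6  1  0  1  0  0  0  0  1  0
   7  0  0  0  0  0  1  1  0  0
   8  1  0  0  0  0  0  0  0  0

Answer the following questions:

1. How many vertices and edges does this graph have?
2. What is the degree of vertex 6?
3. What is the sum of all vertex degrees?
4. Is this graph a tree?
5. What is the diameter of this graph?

Count: 9 vertices, 9 edges.
Vertex 6 has neighbors [0, 2, 7], degree = 3.
Handshaking lemma: 2 * 9 = 18.
A tree on 9 vertices has 8 edges. This graph has 9 edges (1 extra). Not a tree.
Diameter (longest shortest path) = 4.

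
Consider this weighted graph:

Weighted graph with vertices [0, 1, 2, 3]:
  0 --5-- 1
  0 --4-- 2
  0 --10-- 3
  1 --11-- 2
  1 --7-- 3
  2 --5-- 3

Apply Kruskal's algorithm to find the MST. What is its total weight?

Applying Kruskal's algorithm (sort edges by weight, add if no cycle):
  Add (0,2) w=4
  Add (0,1) w=5
  Add (2,3) w=5
  Skip (1,3) w=7 (creates cycle)
  Skip (0,3) w=10 (creates cycle)
  Skip (1,2) w=11 (creates cycle)
MST weight = 14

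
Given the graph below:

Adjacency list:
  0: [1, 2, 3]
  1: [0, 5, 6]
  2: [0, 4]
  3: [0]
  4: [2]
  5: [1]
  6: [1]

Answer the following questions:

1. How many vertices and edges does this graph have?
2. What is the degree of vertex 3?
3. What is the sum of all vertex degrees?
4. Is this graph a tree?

Count: 7 vertices, 6 edges.
Vertex 3 has neighbors [0], degree = 1.
Handshaking lemma: 2 * 6 = 12.
A graph is a tree iff it is connected and has exactly n-1 edges. This graph is connected (all 7 vertices in one component) and has 7-1 = 6 edges. It is a tree.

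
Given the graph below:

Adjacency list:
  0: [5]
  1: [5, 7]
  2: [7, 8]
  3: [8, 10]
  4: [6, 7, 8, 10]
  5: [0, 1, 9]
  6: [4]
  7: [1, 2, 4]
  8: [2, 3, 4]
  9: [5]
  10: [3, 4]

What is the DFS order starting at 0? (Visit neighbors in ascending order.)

DFS from vertex 0 (neighbors processed in ascending order):
Visit order: 0, 5, 1, 7, 2, 8, 3, 10, 4, 6, 9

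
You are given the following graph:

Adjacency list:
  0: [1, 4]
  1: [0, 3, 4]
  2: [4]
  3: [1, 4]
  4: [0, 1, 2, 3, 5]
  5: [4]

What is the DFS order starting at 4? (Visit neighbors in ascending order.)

DFS from vertex 4 (neighbors processed in ascending order):
Visit order: 4, 0, 1, 3, 2, 5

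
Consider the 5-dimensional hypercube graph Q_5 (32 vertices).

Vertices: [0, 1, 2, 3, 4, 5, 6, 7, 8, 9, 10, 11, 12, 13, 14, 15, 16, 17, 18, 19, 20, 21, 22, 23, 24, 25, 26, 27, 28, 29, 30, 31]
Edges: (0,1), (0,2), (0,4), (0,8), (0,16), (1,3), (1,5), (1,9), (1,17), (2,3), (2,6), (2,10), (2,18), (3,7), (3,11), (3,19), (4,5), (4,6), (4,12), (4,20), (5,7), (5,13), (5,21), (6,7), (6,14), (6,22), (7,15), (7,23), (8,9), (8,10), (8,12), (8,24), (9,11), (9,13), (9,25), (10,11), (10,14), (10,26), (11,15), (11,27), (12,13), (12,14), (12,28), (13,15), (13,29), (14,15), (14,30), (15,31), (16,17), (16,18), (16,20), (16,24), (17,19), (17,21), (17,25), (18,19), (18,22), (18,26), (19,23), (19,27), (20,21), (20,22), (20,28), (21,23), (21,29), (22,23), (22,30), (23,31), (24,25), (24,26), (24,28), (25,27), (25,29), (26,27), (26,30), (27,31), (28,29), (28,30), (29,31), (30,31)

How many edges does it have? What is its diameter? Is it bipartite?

The 5-dimensional hypercube Q_5 has 32 vertices and each vertex has degree 5.
Total edges = 32 * 5 / 2 = 80.
Diameter = 5 (max Hamming distance between binary labels).
Hypercubes are bipartite (partition by parity of binary representation).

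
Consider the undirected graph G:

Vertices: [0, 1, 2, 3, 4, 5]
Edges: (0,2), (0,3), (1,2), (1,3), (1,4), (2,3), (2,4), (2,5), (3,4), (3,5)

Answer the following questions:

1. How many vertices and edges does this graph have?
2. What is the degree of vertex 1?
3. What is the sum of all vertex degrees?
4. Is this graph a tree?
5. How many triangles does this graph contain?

Count: 6 vertices, 10 edges.
Vertex 1 has neighbors [2, 3, 4], degree = 3.
Handshaking lemma: 2 * 10 = 20.
A tree on 6 vertices has 5 edges. This graph has 10 edges (5 extra). Not a tree.
Number of triangles = 6.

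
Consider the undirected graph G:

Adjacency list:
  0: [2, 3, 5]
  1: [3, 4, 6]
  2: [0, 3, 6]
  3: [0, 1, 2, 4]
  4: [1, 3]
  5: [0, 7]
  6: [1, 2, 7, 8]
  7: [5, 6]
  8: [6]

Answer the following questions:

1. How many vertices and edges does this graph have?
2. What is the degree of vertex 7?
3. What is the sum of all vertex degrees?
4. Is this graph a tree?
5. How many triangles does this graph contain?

Count: 9 vertices, 12 edges.
Vertex 7 has neighbors [5, 6], degree = 2.
Handshaking lemma: 2 * 12 = 24.
A tree on 9 vertices has 8 edges. This graph has 12 edges (4 extra). Not a tree.
Number of triangles = 2.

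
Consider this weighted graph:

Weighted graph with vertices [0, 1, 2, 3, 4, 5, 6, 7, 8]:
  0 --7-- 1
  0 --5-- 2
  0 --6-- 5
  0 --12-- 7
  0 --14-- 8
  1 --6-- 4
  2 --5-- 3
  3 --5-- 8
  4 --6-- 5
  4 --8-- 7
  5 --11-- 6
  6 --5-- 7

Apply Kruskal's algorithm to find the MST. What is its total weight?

Applying Kruskal's algorithm (sort edges by weight, add if no cycle):
  Add (0,2) w=5
  Add (2,3) w=5
  Add (3,8) w=5
  Add (6,7) w=5
  Add (0,5) w=6
  Add (1,4) w=6
  Add (4,5) w=6
  Skip (0,1) w=7 (creates cycle)
  Add (4,7) w=8
  Skip (5,6) w=11 (creates cycle)
  Skip (0,7) w=12 (creates cycle)
  Skip (0,8) w=14 (creates cycle)
MST weight = 46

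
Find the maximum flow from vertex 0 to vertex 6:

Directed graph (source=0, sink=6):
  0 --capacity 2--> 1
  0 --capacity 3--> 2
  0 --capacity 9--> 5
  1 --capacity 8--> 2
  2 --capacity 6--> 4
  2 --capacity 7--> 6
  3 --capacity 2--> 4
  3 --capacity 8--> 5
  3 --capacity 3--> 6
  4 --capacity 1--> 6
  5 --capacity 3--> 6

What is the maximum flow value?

Computing max flow:
  Flow on (0->1): 2/2
  Flow on (0->2): 3/3
  Flow on (0->5): 3/9
  Flow on (1->2): 2/8
  Flow on (2->6): 5/7
  Flow on (5->6): 3/3
Maximum flow = 8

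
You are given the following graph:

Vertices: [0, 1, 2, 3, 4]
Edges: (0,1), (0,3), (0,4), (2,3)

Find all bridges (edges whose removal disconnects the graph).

A bridge is an edge whose removal increases the number of connected components.
Bridges found: (0,1), (0,3), (0,4), (2,3)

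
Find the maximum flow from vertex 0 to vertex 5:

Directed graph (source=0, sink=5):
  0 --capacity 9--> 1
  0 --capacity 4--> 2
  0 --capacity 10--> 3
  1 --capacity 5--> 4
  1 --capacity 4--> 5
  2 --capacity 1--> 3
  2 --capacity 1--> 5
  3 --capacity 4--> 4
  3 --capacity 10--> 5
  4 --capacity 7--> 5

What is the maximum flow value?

Computing max flow:
  Flow on (0->1): 9/9
  Flow on (0->2): 2/4
  Flow on (0->3): 10/10
  Flow on (1->4): 5/5
  Flow on (1->5): 4/4
  Flow on (2->3): 1/1
  Flow on (2->5): 1/1
  Flow on (3->4): 1/4
  Flow on (3->5): 10/10
  Flow on (4->5): 6/7
Maximum flow = 21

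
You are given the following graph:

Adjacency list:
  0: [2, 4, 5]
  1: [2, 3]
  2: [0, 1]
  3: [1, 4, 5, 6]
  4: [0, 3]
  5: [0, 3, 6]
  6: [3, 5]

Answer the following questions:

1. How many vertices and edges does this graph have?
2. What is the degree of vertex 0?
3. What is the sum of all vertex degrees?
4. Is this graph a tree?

Count: 7 vertices, 9 edges.
Vertex 0 has neighbors [2, 4, 5], degree = 3.
Handshaking lemma: 2 * 9 = 18.
A tree on 7 vertices has 6 edges. This graph has 9 edges (3 extra). Not a tree.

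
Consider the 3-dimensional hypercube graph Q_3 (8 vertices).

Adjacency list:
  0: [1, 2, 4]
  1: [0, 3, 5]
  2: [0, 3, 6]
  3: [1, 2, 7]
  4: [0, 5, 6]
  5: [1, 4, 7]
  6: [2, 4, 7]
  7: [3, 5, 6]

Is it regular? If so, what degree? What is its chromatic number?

In Q_3, every vertex has exactly 3 neighbors (flip one of 3 bits), so it is 3-regular.
Q_3 is bipartite (partition by bit-parity), so chromatic number = 2.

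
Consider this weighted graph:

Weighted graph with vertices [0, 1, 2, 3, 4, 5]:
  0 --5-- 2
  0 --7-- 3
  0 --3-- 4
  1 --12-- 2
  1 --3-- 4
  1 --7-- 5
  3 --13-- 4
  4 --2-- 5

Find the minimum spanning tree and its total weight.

Applying Kruskal's algorithm (sort edges by weight, add if no cycle):
  Add (4,5) w=2
  Add (0,4) w=3
  Add (1,4) w=3
  Add (0,2) w=5
  Add (0,3) w=7
  Skip (1,5) w=7 (creates cycle)
  Skip (1,2) w=12 (creates cycle)
  Skip (3,4) w=13 (creates cycle)
MST weight = 20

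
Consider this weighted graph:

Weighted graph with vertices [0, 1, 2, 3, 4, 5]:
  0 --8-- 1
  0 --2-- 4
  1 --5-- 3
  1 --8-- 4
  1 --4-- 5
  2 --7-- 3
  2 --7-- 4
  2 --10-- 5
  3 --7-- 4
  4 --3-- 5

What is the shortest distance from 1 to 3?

Using Dijkstra's algorithm from vertex 1:
Shortest path: 1 -> 3
Total weight: 5 = 5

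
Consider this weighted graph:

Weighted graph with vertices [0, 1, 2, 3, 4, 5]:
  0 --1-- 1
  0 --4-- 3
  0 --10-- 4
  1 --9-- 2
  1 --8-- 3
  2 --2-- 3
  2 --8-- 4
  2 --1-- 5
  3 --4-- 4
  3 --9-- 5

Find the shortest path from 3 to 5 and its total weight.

Using Dijkstra's algorithm from vertex 3:
Shortest path: 3 -> 2 -> 5
Total weight: 2 + 1 = 3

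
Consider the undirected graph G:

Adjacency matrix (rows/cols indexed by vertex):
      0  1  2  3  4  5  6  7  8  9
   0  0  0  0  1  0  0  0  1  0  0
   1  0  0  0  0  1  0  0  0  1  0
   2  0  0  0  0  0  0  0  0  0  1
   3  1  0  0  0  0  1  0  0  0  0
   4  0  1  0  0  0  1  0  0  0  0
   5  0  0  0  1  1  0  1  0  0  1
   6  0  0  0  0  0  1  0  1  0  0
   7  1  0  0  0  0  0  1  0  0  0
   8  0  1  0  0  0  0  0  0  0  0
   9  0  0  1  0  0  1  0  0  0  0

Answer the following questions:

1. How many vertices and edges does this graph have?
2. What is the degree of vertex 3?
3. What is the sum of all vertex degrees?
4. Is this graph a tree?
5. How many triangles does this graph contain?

Count: 10 vertices, 10 edges.
Vertex 3 has neighbors [0, 5], degree = 2.
Handshaking lemma: 2 * 10 = 20.
A tree on 10 vertices has 9 edges. This graph has 10 edges (1 extra). Not a tree.
Number of triangles = 0.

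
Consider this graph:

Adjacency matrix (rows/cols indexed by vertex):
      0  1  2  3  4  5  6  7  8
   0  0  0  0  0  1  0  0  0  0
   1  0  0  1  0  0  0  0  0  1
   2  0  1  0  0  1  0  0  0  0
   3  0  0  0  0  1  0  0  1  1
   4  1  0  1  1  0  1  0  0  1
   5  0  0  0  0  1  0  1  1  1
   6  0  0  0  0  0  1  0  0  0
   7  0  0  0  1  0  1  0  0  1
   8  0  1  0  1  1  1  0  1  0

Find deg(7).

Vertex 7 has neighbors [3, 5, 8], so deg(7) = 3.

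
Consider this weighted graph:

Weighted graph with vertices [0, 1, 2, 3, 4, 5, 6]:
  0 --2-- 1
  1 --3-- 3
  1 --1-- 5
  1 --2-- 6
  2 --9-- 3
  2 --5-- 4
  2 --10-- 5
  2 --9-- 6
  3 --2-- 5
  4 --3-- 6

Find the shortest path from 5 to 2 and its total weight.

Using Dijkstra's algorithm from vertex 5:
Shortest path: 5 -> 2
Total weight: 10 = 10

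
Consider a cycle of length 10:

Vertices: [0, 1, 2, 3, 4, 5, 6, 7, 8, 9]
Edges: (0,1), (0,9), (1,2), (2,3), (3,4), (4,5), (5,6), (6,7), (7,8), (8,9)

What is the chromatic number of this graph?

This is an even cycle (C_10). Even cycles are bipartite.
Chromatic number = 2.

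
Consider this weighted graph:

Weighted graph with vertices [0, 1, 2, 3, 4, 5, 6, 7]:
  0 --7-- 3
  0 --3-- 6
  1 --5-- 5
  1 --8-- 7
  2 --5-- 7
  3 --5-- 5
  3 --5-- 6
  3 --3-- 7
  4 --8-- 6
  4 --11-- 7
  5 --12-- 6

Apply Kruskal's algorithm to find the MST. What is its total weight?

Applying Kruskal's algorithm (sort edges by weight, add if no cycle):
  Add (0,6) w=3
  Add (3,7) w=3
  Add (1,5) w=5
  Add (2,7) w=5
  Add (3,6) w=5
  Add (3,5) w=5
  Skip (0,3) w=7 (creates cycle)
  Skip (1,7) w=8 (creates cycle)
  Add (4,6) w=8
  Skip (4,7) w=11 (creates cycle)
  Skip (5,6) w=12 (creates cycle)
MST weight = 34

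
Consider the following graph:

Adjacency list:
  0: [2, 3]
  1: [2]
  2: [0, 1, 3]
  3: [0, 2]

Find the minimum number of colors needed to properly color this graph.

The graph has a maximum clique of size 3 (lower bound on chromatic number).
A valid 3-coloring: {0: 1, 1: 1, 2: 0, 3: 2}.
Chromatic number = 3.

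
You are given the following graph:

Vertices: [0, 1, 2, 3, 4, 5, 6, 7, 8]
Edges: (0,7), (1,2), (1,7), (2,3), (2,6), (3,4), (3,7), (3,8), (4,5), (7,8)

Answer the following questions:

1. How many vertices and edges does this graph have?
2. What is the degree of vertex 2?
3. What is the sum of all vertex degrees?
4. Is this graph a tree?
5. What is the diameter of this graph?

Count: 9 vertices, 10 edges.
Vertex 2 has neighbors [1, 3, 6], degree = 3.
Handshaking lemma: 2 * 10 = 20.
A tree on 9 vertices has 8 edges. This graph has 10 edges (2 extra). Not a tree.
Diameter (longest shortest path) = 4.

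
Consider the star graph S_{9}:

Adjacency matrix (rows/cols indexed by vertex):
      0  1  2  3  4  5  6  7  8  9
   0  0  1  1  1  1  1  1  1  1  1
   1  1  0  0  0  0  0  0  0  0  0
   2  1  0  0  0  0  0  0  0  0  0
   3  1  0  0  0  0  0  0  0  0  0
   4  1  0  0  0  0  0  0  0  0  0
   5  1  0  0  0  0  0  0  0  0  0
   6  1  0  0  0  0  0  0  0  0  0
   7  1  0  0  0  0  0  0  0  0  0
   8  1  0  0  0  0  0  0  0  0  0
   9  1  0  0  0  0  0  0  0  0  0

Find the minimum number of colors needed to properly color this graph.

S_{9} has one hub adjacent to 9 leaves; leaves are pairwise non-adjacent.
Color the hub 0 and every leaf 1.
Chromatic number = 2.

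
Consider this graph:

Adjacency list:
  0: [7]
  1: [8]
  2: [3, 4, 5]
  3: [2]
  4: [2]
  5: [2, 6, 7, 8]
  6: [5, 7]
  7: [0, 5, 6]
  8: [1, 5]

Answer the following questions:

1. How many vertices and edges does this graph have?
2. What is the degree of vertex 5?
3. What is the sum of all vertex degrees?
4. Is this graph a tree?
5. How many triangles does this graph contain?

Count: 9 vertices, 9 edges.
Vertex 5 has neighbors [2, 6, 7, 8], degree = 4.
Handshaking lemma: 2 * 9 = 18.
A tree on 9 vertices has 8 edges. This graph has 9 edges (1 extra). Not a tree.
Number of triangles = 1.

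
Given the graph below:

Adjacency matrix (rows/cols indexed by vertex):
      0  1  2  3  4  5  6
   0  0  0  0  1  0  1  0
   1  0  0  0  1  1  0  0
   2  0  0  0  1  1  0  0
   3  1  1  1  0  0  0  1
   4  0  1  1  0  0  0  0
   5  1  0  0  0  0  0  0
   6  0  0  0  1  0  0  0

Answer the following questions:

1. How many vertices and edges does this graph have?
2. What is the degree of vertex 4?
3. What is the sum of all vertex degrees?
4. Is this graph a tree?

Count: 7 vertices, 7 edges.
Vertex 4 has neighbors [1, 2], degree = 2.
Handshaking lemma: 2 * 7 = 14.
A tree on 7 vertices has 6 edges. This graph has 7 edges (1 extra). Not a tree.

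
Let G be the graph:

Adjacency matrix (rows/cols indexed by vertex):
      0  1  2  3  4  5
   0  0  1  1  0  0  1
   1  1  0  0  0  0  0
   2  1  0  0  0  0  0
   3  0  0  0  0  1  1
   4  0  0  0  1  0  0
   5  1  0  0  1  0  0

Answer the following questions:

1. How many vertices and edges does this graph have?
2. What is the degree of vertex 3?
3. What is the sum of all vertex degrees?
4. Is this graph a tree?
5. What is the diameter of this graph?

Count: 6 vertices, 5 edges.
Vertex 3 has neighbors [4, 5], degree = 2.
Handshaking lemma: 2 * 5 = 10.
A graph is a tree iff it is connected and has exactly n-1 edges. This graph is connected (all 6 vertices in one component) and has 6-1 = 5 edges. It is a tree.
Diameter (longest shortest path) = 4.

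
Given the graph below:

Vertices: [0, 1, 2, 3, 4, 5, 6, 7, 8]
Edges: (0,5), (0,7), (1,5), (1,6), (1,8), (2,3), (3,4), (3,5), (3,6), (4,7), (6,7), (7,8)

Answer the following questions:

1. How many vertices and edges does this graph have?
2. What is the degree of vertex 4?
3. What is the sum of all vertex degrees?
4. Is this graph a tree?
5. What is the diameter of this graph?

Count: 9 vertices, 12 edges.
Vertex 4 has neighbors [3, 7], degree = 2.
Handshaking lemma: 2 * 12 = 24.
A tree on 9 vertices has 8 edges. This graph has 12 edges (4 extra). Not a tree.
Diameter (longest shortest path) = 4.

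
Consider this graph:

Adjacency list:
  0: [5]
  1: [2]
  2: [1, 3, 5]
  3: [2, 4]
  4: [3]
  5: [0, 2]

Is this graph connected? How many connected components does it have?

Checking connectivity: the graph has 1 connected component(s).
All vertices are reachable from each other. The graph IS connected.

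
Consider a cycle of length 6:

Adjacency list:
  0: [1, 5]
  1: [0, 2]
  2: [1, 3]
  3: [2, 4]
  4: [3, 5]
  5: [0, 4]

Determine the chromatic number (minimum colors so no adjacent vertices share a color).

This is an even cycle (C_6). Even cycles are bipartite.
Chromatic number = 2.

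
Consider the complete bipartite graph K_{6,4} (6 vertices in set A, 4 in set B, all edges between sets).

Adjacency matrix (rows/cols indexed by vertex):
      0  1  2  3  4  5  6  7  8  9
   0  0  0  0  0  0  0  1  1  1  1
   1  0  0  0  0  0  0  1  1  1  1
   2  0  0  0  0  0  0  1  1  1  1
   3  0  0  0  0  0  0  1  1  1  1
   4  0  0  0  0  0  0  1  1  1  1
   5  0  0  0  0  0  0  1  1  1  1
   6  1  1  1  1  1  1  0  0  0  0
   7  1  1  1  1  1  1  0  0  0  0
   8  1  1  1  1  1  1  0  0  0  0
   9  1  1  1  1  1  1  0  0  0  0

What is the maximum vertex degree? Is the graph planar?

Set-A vertices have degree 4; set-B vertices have degree 6. Maximum degree = max(6,4) = 6.
K_{6,4} contains K_{3,3} as a subgraph (since both sides have >= 3 vertices); by Kuratowski's theorem it is not planar.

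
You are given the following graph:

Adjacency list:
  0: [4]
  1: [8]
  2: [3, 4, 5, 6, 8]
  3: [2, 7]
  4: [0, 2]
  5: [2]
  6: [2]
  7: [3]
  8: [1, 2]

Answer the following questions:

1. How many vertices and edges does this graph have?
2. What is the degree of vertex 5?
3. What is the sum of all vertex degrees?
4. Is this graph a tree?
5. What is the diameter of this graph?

Count: 9 vertices, 8 edges.
Vertex 5 has neighbors [2], degree = 1.
Handshaking lemma: 2 * 8 = 16.
A graph is a tree iff it is connected and has exactly n-1 edges. This graph is connected (all 9 vertices in one component) and has 9-1 = 8 edges. It is a tree.
Diameter (longest shortest path) = 4.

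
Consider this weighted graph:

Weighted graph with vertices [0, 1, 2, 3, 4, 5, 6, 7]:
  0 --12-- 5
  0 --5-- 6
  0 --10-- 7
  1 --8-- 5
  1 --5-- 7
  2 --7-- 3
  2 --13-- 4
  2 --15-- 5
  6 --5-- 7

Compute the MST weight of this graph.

Applying Kruskal's algorithm (sort edges by weight, add if no cycle):
  Add (0,6) w=5
  Add (1,7) w=5
  Add (6,7) w=5
  Add (2,3) w=7
  Add (1,5) w=8
  Skip (0,7) w=10 (creates cycle)
  Skip (0,5) w=12 (creates cycle)
  Add (2,4) w=13
  Add (2,5) w=15
MST weight = 58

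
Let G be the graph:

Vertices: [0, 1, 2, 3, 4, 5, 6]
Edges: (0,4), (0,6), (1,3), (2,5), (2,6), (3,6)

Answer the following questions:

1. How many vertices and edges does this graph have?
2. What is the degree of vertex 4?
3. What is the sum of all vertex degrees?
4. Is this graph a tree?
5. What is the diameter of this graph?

Count: 7 vertices, 6 edges.
Vertex 4 has neighbors [0], degree = 1.
Handshaking lemma: 2 * 6 = 12.
A graph is a tree iff it is connected and has exactly n-1 edges. This graph is connected (all 7 vertices in one component) and has 7-1 = 6 edges. It is a tree.
Diameter (longest shortest path) = 4.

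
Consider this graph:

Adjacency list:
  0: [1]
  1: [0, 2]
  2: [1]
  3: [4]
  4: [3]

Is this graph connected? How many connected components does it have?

Checking connectivity: the graph has 2 connected component(s).
Components: [[0, 1, 2], [3, 4]]. The graph is NOT connected.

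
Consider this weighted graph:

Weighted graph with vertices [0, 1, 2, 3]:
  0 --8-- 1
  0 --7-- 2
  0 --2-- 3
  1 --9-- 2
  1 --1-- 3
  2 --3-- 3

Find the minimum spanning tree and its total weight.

Applying Kruskal's algorithm (sort edges by weight, add if no cycle):
  Add (1,3) w=1
  Add (0,3) w=2
  Add (2,3) w=3
  Skip (0,2) w=7 (creates cycle)
  Skip (0,1) w=8 (creates cycle)
  Skip (1,2) w=9 (creates cycle)
MST weight = 6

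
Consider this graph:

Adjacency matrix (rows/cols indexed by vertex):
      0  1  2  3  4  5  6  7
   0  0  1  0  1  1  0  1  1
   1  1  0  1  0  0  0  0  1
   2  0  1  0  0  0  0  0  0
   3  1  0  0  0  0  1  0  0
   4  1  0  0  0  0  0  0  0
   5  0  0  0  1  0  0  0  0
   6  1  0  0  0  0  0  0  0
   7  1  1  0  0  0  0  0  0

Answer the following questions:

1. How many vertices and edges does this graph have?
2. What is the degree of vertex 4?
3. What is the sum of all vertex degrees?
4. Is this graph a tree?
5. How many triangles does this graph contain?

Count: 8 vertices, 8 edges.
Vertex 4 has neighbors [0], degree = 1.
Handshaking lemma: 2 * 8 = 16.
A tree on 8 vertices has 7 edges. This graph has 8 edges (1 extra). Not a tree.
Number of triangles = 1.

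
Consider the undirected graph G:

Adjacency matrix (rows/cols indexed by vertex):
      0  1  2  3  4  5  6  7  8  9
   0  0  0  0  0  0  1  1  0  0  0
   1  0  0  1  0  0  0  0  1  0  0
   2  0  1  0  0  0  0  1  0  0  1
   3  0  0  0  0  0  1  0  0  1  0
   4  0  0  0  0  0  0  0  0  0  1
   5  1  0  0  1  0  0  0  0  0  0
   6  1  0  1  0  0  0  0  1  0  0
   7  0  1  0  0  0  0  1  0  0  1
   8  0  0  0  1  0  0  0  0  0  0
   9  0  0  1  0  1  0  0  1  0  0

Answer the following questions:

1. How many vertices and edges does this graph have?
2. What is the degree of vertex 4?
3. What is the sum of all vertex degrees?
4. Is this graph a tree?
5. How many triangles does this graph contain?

Count: 10 vertices, 11 edges.
Vertex 4 has neighbors [9], degree = 1.
Handshaking lemma: 2 * 11 = 22.
A tree on 10 vertices has 9 edges. This graph has 11 edges (2 extra). Not a tree.
Number of triangles = 0.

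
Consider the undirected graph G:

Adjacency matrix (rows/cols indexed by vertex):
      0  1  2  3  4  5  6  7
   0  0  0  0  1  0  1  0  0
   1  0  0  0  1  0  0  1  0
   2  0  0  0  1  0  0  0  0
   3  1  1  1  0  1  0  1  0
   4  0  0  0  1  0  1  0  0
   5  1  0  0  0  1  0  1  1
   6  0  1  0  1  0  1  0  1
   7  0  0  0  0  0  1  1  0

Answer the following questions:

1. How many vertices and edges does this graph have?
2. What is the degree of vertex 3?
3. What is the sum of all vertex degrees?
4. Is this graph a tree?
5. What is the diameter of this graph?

Count: 8 vertices, 11 edges.
Vertex 3 has neighbors [0, 1, 2, 4, 6], degree = 5.
Handshaking lemma: 2 * 11 = 22.
A tree on 8 vertices has 7 edges. This graph has 11 edges (4 extra). Not a tree.
Diameter (longest shortest path) = 3.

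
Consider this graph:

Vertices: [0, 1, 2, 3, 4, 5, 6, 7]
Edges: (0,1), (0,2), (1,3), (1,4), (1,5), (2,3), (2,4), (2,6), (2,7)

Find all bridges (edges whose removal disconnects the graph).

A bridge is an edge whose removal increases the number of connected components.
Bridges found: (1,5), (2,6), (2,7)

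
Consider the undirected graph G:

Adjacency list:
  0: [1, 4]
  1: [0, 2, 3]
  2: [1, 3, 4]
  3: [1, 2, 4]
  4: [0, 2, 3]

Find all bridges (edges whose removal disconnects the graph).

No bridges found. The graph is 2-edge-connected (no single edge removal disconnects it).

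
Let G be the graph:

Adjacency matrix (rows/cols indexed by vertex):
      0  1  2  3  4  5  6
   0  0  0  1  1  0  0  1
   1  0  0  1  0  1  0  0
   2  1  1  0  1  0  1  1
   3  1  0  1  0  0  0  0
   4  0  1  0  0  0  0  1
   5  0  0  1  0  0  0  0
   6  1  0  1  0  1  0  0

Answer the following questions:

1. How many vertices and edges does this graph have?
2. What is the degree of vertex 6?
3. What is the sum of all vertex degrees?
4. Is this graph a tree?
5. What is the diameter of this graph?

Count: 7 vertices, 9 edges.
Vertex 6 has neighbors [0, 2, 4], degree = 3.
Handshaking lemma: 2 * 9 = 18.
A tree on 7 vertices has 6 edges. This graph has 9 edges (3 extra). Not a tree.
Diameter (longest shortest path) = 3.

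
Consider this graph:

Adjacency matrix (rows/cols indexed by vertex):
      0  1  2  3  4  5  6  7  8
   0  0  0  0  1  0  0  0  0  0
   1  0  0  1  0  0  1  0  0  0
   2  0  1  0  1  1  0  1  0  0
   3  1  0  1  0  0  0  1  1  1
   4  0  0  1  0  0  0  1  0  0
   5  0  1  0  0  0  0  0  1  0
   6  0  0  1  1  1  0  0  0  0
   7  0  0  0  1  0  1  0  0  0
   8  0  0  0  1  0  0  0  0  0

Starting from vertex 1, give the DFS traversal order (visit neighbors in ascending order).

DFS from vertex 1 (neighbors processed in ascending order):
Visit order: 1, 2, 3, 0, 6, 4, 7, 5, 8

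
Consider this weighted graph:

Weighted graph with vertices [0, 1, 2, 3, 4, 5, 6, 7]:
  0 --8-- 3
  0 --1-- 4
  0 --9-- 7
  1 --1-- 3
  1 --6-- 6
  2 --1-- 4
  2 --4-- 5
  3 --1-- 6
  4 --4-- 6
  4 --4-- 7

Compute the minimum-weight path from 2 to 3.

Using Dijkstra's algorithm from vertex 2:
Shortest path: 2 -> 4 -> 6 -> 3
Total weight: 1 + 4 + 1 = 6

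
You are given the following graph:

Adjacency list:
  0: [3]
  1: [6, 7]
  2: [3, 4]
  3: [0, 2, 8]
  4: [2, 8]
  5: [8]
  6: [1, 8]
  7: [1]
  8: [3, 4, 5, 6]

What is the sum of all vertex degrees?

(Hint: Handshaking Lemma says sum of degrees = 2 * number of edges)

Count edges: 9 edges.
By Handshaking Lemma: sum of degrees = 2 * 9 = 18.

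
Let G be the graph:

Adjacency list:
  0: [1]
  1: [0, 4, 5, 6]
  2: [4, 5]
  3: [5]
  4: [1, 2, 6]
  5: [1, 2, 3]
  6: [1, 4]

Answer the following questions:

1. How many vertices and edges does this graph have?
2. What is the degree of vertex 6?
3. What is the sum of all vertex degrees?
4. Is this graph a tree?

Count: 7 vertices, 8 edges.
Vertex 6 has neighbors [1, 4], degree = 2.
Handshaking lemma: 2 * 8 = 16.
A tree on 7 vertices has 6 edges. This graph has 8 edges (2 extra). Not a tree.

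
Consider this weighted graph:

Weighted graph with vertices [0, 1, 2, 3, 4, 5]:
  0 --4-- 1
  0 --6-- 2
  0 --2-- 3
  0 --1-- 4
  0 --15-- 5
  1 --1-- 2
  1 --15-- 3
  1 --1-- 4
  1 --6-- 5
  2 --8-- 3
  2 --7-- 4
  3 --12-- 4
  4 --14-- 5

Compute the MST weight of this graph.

Applying Kruskal's algorithm (sort edges by weight, add if no cycle):
  Add (0,4) w=1
  Add (1,2) w=1
  Add (1,4) w=1
  Add (0,3) w=2
  Skip (0,1) w=4 (creates cycle)
  Skip (0,2) w=6 (creates cycle)
  Add (1,5) w=6
  Skip (2,4) w=7 (creates cycle)
  Skip (2,3) w=8 (creates cycle)
  Skip (3,4) w=12 (creates cycle)
  Skip (4,5) w=14 (creates cycle)
  Skip (0,5) w=15 (creates cycle)
  Skip (1,3) w=15 (creates cycle)
MST weight = 11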